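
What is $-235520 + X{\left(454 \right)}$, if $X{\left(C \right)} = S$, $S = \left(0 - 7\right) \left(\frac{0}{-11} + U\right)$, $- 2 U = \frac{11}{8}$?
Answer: $- \frac{3768243}{16} \approx -2.3552 \cdot 10^{5}$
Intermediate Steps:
$U = - \frac{11}{16}$ ($U = - \frac{11 \cdot \frac{1}{8}}{2} = \left(- \frac{1}{2}\right) \frac{11}{8} = - \frac{11}{16} \approx -0.6875$)
$S = \frac{77}{16}$ ($S = \left(0 - 7\right) \left(\frac{0}{-11} - \frac{11}{16}\right) = \left(0 - 7\right) \left(0 \left(- \frac{1}{11}\right) - \frac{11}{16}\right) = - 7 \left(0 - \frac{11}{16}\right) = \left(-7\right) \left(- \frac{11}{16}\right) = \frac{77}{16} \approx 4.8125$)
$X{\left(C \right)} = \frac{77}{16}$
$-235520 + X{\left(454 \right)} = -235520 + \frac{77}{16} = - \frac{3768243}{16}$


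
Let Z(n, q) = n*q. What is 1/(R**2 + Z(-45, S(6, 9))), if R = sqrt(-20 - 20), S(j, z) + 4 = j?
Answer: -1/130 ≈ -0.0076923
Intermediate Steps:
S(j, z) = -4 + j
R = 2*I*sqrt(10) (R = sqrt(-40) = 2*I*sqrt(10) ≈ 6.3246*I)
1/(R**2 + Z(-45, S(6, 9))) = 1/((2*I*sqrt(10))**2 - 45*(-4 + 6)) = 1/(-40 - 45*2) = 1/(-40 - 90) = 1/(-130) = -1/130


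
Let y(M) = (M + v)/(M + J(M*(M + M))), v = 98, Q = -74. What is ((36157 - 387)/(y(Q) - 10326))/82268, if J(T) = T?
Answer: -32425505/770071012556 ≈ -4.2107e-5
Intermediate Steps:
y(M) = (98 + M)/(M + 2*M²) (y(M) = (M + 98)/(M + M*(M + M)) = (98 + M)/(M + M*(2*M)) = (98 + M)/(M + 2*M²))
((36157 - 387)/(y(Q) - 10326))/82268 = ((36157 - 387)/((98 - 74)/((-74)*(1 + 2*(-74))) - 10326))/82268 = (35770/(-1/74*24/(1 - 148) - 10326))*(1/82268) = (35770/(-1/74*24/(-147) - 10326))*(1/82268) = (35770/(-1/74*(-1/147)*24 - 10326))*(1/82268) = (35770/(4/1813 - 10326))*(1/82268) = (35770/(-18721034/1813))*(1/82268) = (35770*(-1813/18721034))*(1/82268) = -32425505/9360517*1/82268 = -32425505/770071012556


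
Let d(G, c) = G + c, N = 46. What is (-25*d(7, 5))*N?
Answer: -13800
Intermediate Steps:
(-25*d(7, 5))*N = -25*(7 + 5)*46 = -25*12*46 = -300*46 = -13800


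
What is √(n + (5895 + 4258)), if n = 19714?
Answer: √29867 ≈ 172.82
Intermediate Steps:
√(n + (5895 + 4258)) = √(19714 + (5895 + 4258)) = √(19714 + 10153) = √29867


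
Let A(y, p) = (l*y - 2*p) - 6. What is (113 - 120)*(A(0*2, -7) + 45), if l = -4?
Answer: -371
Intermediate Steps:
A(y, p) = -6 - 4*y - 2*p (A(y, p) = (-4*y - 2*p) - 6 = -6 - 4*y - 2*p)
(113 - 120)*(A(0*2, -7) + 45) = (113 - 120)*((-6 - 0*2 - 2*(-7)) + 45) = -7*((-6 - 4*0 + 14) + 45) = -7*((-6 + 0 + 14) + 45) = -7*(8 + 45) = -7*53 = -371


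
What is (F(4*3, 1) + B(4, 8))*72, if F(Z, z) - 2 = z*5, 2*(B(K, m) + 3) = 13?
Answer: 756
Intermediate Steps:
B(K, m) = 7/2 (B(K, m) = -3 + (½)*13 = -3 + 13/2 = 7/2)
F(Z, z) = 2 + 5*z (F(Z, z) = 2 + z*5 = 2 + 5*z)
(F(4*3, 1) + B(4, 8))*72 = ((2 + 5*1) + 7/2)*72 = ((2 + 5) + 7/2)*72 = (7 + 7/2)*72 = (21/2)*72 = 756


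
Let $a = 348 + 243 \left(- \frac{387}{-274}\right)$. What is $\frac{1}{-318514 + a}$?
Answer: $- \frac{274}{87083443} \approx -3.1464 \cdot 10^{-6}$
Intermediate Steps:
$a = \frac{189393}{274}$ ($a = 348 + 243 \left(\left(-387\right) \left(- \frac{1}{274}\right)\right) = 348 + 243 \cdot \frac{387}{274} = 348 + \frac{94041}{274} = \frac{189393}{274} \approx 691.21$)
$\frac{1}{-318514 + a} = \frac{1}{-318514 + \frac{189393}{274}} = \frac{1}{- \frac{87083443}{274}} = - \frac{274}{87083443}$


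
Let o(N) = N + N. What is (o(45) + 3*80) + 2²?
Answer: 334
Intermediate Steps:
o(N) = 2*N
(o(45) + 3*80) + 2² = (2*45 + 3*80) + 2² = (90 + 240) + 4 = 330 + 4 = 334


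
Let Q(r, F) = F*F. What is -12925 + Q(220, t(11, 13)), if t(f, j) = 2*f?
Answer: -12441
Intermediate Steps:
Q(r, F) = F²
-12925 + Q(220, t(11, 13)) = -12925 + (2*11)² = -12925 + 22² = -12925 + 484 = -12441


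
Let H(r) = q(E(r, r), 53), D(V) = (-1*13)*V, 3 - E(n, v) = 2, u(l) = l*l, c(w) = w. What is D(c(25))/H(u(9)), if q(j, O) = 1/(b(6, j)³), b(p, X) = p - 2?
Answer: -20800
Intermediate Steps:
u(l) = l²
b(p, X) = -2 + p
E(n, v) = 1 (E(n, v) = 3 - 1*2 = 3 - 2 = 1)
D(V) = -13*V
q(j, O) = 1/64 (q(j, O) = 1/((-2 + 6)³) = 1/(4³) = 1/64)
H(r) = 1/64
D(c(25))/H(u(9)) = (-13*25)/(1/64) = -325*64 = -20800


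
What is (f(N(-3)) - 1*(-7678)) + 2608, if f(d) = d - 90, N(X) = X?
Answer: 10193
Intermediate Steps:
f(d) = -90 + d
(f(N(-3)) - 1*(-7678)) + 2608 = ((-90 - 3) - 1*(-7678)) + 2608 = (-93 + 7678) + 2608 = 7585 + 2608 = 10193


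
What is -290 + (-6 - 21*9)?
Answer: -485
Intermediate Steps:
-290 + (-6 - 21*9) = -290 + (-6 - 1*189) = -290 + (-6 - 189) = -290 - 195 = -485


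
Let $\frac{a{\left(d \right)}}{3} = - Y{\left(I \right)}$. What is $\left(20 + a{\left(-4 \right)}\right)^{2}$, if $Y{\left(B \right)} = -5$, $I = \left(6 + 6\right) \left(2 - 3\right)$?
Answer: $1225$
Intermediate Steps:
$I = -12$ ($I = 12 \left(-1\right) = -12$)
$a{\left(d \right)} = 15$ ($a{\left(d \right)} = 3 \left(\left(-1\right) \left(-5\right)\right) = 3 \cdot 5 = 15$)
$\left(20 + a{\left(-4 \right)}\right)^{2} = \left(20 + 15\right)^{2} = 35^{2} = 1225$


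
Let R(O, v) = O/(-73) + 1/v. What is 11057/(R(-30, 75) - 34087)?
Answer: -60537075/186624002 ≈ -0.32438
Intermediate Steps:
R(O, v) = 1/v - O/73 (R(O, v) = O*(-1/73) + 1/v = -O/73 + 1/v = 1/v - O/73)
11057/(R(-30, 75) - 34087) = 11057/((1/75 - 1/73*(-30)) - 34087) = 11057/((1/75 + 30/73) - 34087) = 11057/(2323/5475 - 34087) = 11057/(-186624002/5475) = 11057*(-5475/186624002) = -60537075/186624002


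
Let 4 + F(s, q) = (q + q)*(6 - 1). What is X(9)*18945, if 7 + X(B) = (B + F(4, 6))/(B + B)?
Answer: -128405/2 ≈ -64203.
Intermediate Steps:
F(s, q) = -4 + 10*q (F(s, q) = -4 + (q + q)*(6 - 1) = -4 + (2*q)*5 = -4 + 10*q)
X(B) = -7 + (56 + B)/(2*B) (X(B) = -7 + (B + (-4 + 10*6))/(B + B) = -7 + (B + (-4 + 60))/((2*B)) = -7 + (B + 56)*(1/(2*B)) = -7 + (56 + B)*(1/(2*B)) = -7 + (56 + B)/(2*B))
X(9)*18945 = (-13/2 + 28/9)*18945 = -61/18*18945 = -128405/2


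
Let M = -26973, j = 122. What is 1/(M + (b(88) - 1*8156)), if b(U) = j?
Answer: -1/35007 ≈ -2.8566e-5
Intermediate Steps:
b(U) = 122
1/(M + (b(88) - 1*8156)) = 1/(-26973 + (122 - 1*8156)) = 1/(-26973 + (122 - 8156)) = 1/(-26973 - 8034) = 1/(-35007) = -1/35007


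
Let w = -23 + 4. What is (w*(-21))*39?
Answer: 15561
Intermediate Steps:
w = -19
(w*(-21))*39 = -19*(-21)*39 = 399*39 = 15561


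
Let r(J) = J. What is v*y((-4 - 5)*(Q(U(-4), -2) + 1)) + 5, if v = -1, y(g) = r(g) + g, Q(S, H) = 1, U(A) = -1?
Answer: 41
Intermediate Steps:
y(g) = 2*g (y(g) = g + g = 2*g)
v*y((-4 - 5)*(Q(U(-4), -2) + 1)) + 5 = -2*(-4 - 5)*(1 + 1) + 5 = -2*(-9*2) + 5 = -2*(-18) + 5 = -1*(-36) + 5 = 36 + 5 = 41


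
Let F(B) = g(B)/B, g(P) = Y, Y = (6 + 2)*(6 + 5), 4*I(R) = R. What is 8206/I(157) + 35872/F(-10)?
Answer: -6678816/1727 ≈ -3867.3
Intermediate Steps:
I(R) = R/4
Y = 88 (Y = 8*11 = 88)
g(P) = 88
F(B) = 88/B
8206/I(157) + 35872/F(-10) = 8206/(((¼)*157)) + 35872/((88/(-10))) = 8206/(157/4) + 35872/((88*(-⅒))) = 8206*(4/157) + 35872/(-44/5) = 32824/157 + 35872*(-5/44) = 32824/157 - 44840/11 = -6678816/1727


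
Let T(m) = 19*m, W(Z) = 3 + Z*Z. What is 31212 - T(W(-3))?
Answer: 30984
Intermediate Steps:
W(Z) = 3 + Z²
31212 - T(W(-3)) = 31212 - 19*(3 + (-3)²) = 31212 - 19*(3 + 9) = 31212 - 19*12 = 31212 - 1*228 = 31212 - 228 = 30984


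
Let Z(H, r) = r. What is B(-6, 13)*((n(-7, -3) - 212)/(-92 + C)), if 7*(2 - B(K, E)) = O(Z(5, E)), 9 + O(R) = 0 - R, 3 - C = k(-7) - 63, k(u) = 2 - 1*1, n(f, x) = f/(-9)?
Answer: 7604/189 ≈ 40.233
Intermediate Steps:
n(f, x) = -f/9 (n(f, x) = f*(-⅑) = -f/9)
k(u) = 1 (k(u) = 2 - 1 = 1)
C = 65 (C = 3 - (1 - 63) = 3 - 1*(-62) = 3 + 62 = 65)
O(R) = -9 - R (O(R) = -9 + (0 - R) = -9 - R)
B(K, E) = 23/7 + E/7 (B(K, E) = 2 - (-9 - E)/7 = 2 + (9/7 + E/7) = 23/7 + E/7)
B(-6, 13)*((n(-7, -3) - 212)/(-92 + C)) = (23/7 + (⅐)*13)*((-⅑*(-7) - 212)/(-92 + 65)) = (23/7 + 13/7)*((7/9 - 212)/(-27)) = 36*(-1901/9*(-1/27))/7 = (36/7)*(1901/243) = 7604/189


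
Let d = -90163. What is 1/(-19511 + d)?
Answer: -1/109674 ≈ -9.1179e-6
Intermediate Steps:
1/(-19511 + d) = 1/(-19511 - 90163) = 1/(-109674) = -1/109674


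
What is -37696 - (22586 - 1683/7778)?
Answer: -468871713/7778 ≈ -60282.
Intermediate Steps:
-37696 - (22586 - 1683/7778) = -37696 - 1*175672225/7778 = -37696 - 175672225/7778 = -468871713/7778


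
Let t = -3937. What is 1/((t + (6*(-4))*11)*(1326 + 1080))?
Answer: -1/10107606 ≈ -9.8935e-8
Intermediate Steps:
1/((t + (6*(-4))*11)*(1326 + 1080)) = 1/((-3937 + (6*(-4))*11)*(1326 + 1080)) = 1/((-3937 - 24*11)*2406) = 1/((-3937 - 264)*2406) = 1/(-4201*2406) = 1/(-10107606) = -1/10107606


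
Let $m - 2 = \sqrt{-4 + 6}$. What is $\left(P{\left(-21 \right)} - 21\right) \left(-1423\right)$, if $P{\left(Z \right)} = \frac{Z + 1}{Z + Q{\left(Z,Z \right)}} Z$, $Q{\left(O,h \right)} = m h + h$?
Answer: $\frac{266101}{7} - \frac{14230 \sqrt{2}}{7} \approx 35140.0$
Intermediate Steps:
$m = 2 + \sqrt{2}$ ($m = 2 + \sqrt{-4 + 6} = 2 + \sqrt{2} \approx 3.4142$)
$Q{\left(O,h \right)} = h + h \left(2 + \sqrt{2}\right)$ ($Q{\left(O,h \right)} = \left(2 + \sqrt{2}\right) h + h = h \left(2 + \sqrt{2}\right) + h = h + h \left(2 + \sqrt{2}\right)$)
$P{\left(Z \right)} = \frac{Z \left(1 + Z\right)}{Z + Z \left(3 + \sqrt{2}\right)}$ ($P{\left(Z \right)} = \frac{Z + 1}{Z + Z \left(3 + \sqrt{2}\right)} Z = \frac{1 + Z}{Z + Z \left(3 + \sqrt{2}\right)} Z = \frac{Z \left(1 + Z\right)}{Z + Z \left(3 + \sqrt{2}\right)}$)
$\left(P{\left(-21 \right)} - 21\right) \left(-1423\right) = \left(\left(\frac{2}{7} - \frac{\sqrt{2}}{14} + \frac{2}{7} \left(-21\right) - - \frac{3 \sqrt{2}}{2}\right) - 21\right) \left(-1423\right) = \left(\left(\frac{2}{7} - \frac{\sqrt{2}}{14} - 6 + \frac{3 \sqrt{2}}{2}\right) + \left(-57 + 36\right)\right) \left(-1423\right) = \left(\left(- \frac{40}{7} + \frac{10 \sqrt{2}}{7}\right) - 21\right) \left(-1423\right) = \left(- \frac{187}{7} + \frac{10 \sqrt{2}}{7}\right) \left(-1423\right) = \frac{266101}{7} - \frac{14230 \sqrt{2}}{7}$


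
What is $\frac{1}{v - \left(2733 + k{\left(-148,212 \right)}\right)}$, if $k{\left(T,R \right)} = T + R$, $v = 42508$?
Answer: $\frac{1}{39711} \approx 2.5182 \cdot 10^{-5}$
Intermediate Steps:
$k{\left(T,R \right)} = R + T$
$\frac{1}{v - \left(2733 + k{\left(-148,212 \right)}\right)} = \frac{1}{42508 - 2797} = \frac{1}{39711}$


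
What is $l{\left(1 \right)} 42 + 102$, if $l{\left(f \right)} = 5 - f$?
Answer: $270$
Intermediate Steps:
$l{\left(1 \right)} 42 + 102 = \left(5 - 1\right) 42 + 102 = 4 \cdot 42 + 102 = 168 + 102 = 270$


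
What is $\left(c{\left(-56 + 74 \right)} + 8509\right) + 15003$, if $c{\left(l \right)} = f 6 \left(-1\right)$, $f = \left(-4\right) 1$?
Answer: $23536$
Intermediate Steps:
$f = -4$
$c{\left(l \right)} = 24$ ($c{\left(l \right)} = \left(-4\right) 6 \left(-1\right) = \left(-24\right) \left(-1\right) = 24$)
$\left(c{\left(-56 + 74 \right)} + 8509\right) + 15003 = \left(24 + 8509\right) + 15003 = 8533 + 15003 = 23536$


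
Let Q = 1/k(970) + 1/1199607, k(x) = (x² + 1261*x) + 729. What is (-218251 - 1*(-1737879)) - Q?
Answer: 3946334161877350198/2596908033993 ≈ 1.5196e+6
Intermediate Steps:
k(x) = 729 + x² + 1261*x
Q = 3364406/2596908033993 (Q = 1/(729 + 970² + 1261*970) + 1/1199607 = 1/(729 + 940900 + 1223170) + 1/1199607 = 1/2164799 + 1/1199607 = 3364406/2596908033993 ≈ 1.2955e-6)
(-218251 - 1*(-1737879)) - Q = (-218251 - 1*(-1737879)) - 1*3364406/2596908033993 = (-218251 + 1737879) - 3364406/2596908033993 = 1519628 - 3364406/2596908033993 = 3946334161877350198/2596908033993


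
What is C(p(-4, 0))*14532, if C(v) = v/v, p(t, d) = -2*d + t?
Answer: 14532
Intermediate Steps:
p(t, d) = t - 2*d
C(v) = 1
C(p(-4, 0))*14532 = 1*14532 = 14532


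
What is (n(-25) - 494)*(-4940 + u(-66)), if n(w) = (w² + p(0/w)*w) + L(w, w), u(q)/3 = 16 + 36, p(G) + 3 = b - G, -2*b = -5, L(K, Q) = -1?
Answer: -681720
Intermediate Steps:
b = 5/2 (b = -½*(-5) = 5/2 ≈ 2.5000)
p(G) = -½ - G (p(G) = -3 + (5/2 - G) = -½ - G)
u(q) = 156 (u(q) = 3*(16 + 36) = 3*52 = 156)
n(w) = -1 + w² - w/2 (n(w) = (w² + (-½ - 0/w)*w) - 1 = (w² + (-½ - 1*0)*w) - 1 = (w² + (-½ + 0)*w) - 1 = (w² - w/2) - 1 = -1 + w² - w/2)
(n(-25) - 494)*(-4940 + u(-66)) = ((-1 + (-25)² - ½*(-25)) - 494)*(-4940 + 156) = ((-1 + 625 + 25/2) - 494)*(-4784) = (1273/2 - 494)*(-4784) = (285/2)*(-4784) = -681720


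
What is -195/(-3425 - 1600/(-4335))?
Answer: 33813/593831 ≈ 0.056940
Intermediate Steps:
-195/(-3425 - 1600/(-4335)) = -195/(-3425 - 1600*(-1)/4335) = -195/(-3425 - 1*(-320/867)) = -195/(-3425 + 320/867) = -195/(-2969155/867) = -195*(-867/2969155) = 33813/593831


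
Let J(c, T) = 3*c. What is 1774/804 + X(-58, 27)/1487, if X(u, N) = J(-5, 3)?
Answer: 1312939/597774 ≈ 2.1964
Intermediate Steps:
X(u, N) = -15 (X(u, N) = 3*(-5) = -15)
1774/804 + X(-58, 27)/1487 = 1774/804 - 15/1487 = 1774*(1/804) - 15*1/1487 = 887/402 - 15/1487 = 1312939/597774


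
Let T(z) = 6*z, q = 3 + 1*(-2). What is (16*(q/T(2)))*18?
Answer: 24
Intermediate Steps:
q = 1 (q = 3 - 2 = 1)
(16*(q/T(2)))*18 = (16*(1/(6*2)))*18 = (16*(1/12))*18 = (4/3)*18 = 24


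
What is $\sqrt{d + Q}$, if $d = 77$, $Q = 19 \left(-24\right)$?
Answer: $i \sqrt{379} \approx 19.468 i$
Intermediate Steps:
$Q = -456$
$\sqrt{d + Q} = \sqrt{77 - 456} = \sqrt{-379} = i \sqrt{379}$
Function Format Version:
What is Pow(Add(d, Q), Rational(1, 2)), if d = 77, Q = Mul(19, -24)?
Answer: Mul(I, Pow(379, Rational(1, 2))) ≈ Mul(19.468, I)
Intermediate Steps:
Q = -456
Pow(Add(d, Q), Rational(1, 2)) = Pow(Add(77, -456), Rational(1, 2)) = Pow(-379, Rational(1, 2)) = Mul(I, Pow(379, Rational(1, 2)))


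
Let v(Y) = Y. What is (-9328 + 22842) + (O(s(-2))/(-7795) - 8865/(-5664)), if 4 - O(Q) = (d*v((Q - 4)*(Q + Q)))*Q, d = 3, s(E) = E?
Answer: 198907752241/14716960 ≈ 13516.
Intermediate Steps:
O(Q) = 4 - 6*Q²*(-4 + Q) (O(Q) = 4 - 3*((Q - 4)*(Q + Q))*Q = 4 - 3*((-4 + Q)*(2*Q))*Q = 4 - 3*(2*Q*(-4 + Q))*Q = 4 - 6*Q*(-4 + Q)*Q = 4 - 6*Q²*(-4 + Q))
(-9328 + 22842) + (O(s(-2))/(-7795) - 8865/(-5664)) = (-9328 + 22842) + ((4 + 6*(-2)²*(4 - 1*(-2)))/(-7795) - 8865/(-5664)) = 13514 + ((4 + 6*4*(4 + 2))*(-1/7795) - 8865*(-1/5664)) = 13514 + ((4 + 6*4*6)*(-1/7795) + 2955/1888) = 13514 + ((4 + 144)*(-1/7795) + 2955/1888) = 13514 + (148*(-1/7795) + 2955/1888) = 13514 + (-148/7795 + 2955/1888) = 13514 + 22754801/14716960 = 198907752241/14716960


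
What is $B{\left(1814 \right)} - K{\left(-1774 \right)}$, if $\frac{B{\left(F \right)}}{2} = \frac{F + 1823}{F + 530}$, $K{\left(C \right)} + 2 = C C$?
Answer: $- \frac{3688367091}{1172} \approx -3.1471 \cdot 10^{6}$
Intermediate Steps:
$K{\left(C \right)} = -2 + C^{2}$ ($K{\left(C \right)} = -2 + C C = -2 + C^{2}$)
$B{\left(F \right)} = \frac{2 \left(1823 + F\right)}{530 + F}$ ($B{\left(F \right)} = 2 \frac{F + 1823}{F + 530} = 2 \frac{1823 + F}{530 + F} = \frac{2 \left(1823 + F\right)}{530 + F}$)
$B{\left(1814 \right)} - K{\left(-1774 \right)} = \frac{2 \left(1823 + 1814\right)}{530 + 1814} - \left(-2 + \left(-1774\right)^{2}\right) = 2 \cdot \frac{1}{2344} \cdot 3637 - \left(-2 + 3147076\right) = 2 \cdot \frac{1}{2344} \cdot 3637 - 3147074 = \frac{3637}{1172} - 3147074 = - \frac{3688367091}{1172}$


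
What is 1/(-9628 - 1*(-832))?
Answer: -1/8796 ≈ -0.00011369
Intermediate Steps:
1/(-9628 - 1*(-832)) = 1/(-9628 + 832) = 1/(-8796) = -1/8796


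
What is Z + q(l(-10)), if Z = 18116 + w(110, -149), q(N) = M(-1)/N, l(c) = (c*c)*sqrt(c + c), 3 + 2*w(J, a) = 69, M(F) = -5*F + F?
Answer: 18149 - I*sqrt(5)/250 ≈ 18149.0 - 0.0089443*I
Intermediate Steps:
M(F) = -4*F
w(J, a) = 33 (w(J, a) = -3/2 + (1/2)*69 = -3/2 + 69/2 = 33)
l(c) = sqrt(2)*c**(5/2) (l(c) = c**2*sqrt(2*c) = c**2*(sqrt(2)*sqrt(c)) = sqrt(2)*c**(5/2))
q(N) = 4/N (q(N) = (-4*(-1))/N = 4/N)
Z = 18149 (Z = 18116 + 33 = 18149)
Z + q(l(-10)) = 18149 + 4/((sqrt(2)*(-10)**(5/2))) = 18149 + 4/((sqrt(2)*(100*I*sqrt(10)))) = 18149 + 4/((200*I*sqrt(5))) = 18149 + 4*(-I*sqrt(5)/1000) = 18149 - I*sqrt(5)/250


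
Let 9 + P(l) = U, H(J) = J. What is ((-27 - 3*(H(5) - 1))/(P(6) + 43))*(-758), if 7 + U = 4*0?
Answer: 9854/9 ≈ 1094.9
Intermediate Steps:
U = -7 (U = -7 + 4*0 = -7 + 0 = -7)
P(l) = -16 (P(l) = -9 - 7 = -16)
((-27 - 3*(H(5) - 1))/(P(6) + 43))*(-758) = ((-27 - 3*(5 - 1))/(-16 + 43))*(-758) = ((-27 - 3*4)/27)*(-758) = ((-27 - 12)*(1/27))*(-758) = -39*1/27*(-758) = -13/9*(-758) = 9854/9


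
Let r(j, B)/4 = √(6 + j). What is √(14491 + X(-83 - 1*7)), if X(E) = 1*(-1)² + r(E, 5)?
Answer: 2*√(3623 + 2*I*√21) ≈ 120.38 + 0.15227*I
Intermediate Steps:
r(j, B) = 4*√(6 + j)
X(E) = 1 + 4*√(6 + E) (X(E) = 1*(-1)² + 4*√(6 + E) = 1*1 + 4*√(6 + E) = 1 + 4*√(6 + E))
√(14491 + X(-83 - 1*7)) = √(14491 + (1 + 4*√(6 + (-83 - 1*7)))) = √(14491 + (1 + 4*√(6 + (-83 - 7)))) = √(14491 + (1 + 4*√(6 - 90))) = √(14491 + (1 + 4*√(-84))) = √(14491 + (1 + 4*(2*I*√21))) = √(14491 + (1 + 8*I*√21)) = √(14492 + 8*I*√21)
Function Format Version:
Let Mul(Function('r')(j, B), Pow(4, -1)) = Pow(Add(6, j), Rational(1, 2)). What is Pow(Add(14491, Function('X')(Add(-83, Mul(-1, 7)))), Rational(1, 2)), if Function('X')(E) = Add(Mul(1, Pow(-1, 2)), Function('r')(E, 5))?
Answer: Mul(2, Pow(Add(3623, Mul(2, I, Pow(21, Rational(1, 2)))), Rational(1, 2))) ≈ Add(120.38, Mul(0.15227, I))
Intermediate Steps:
Function('r')(j, B) = Mul(4, Pow(Add(6, j), Rational(1, 2)))
Function('X')(E) = Add(1, Mul(4, Pow(Add(6, E), Rational(1, 2)))) (Function('X')(E) = Add(Mul(1, Pow(-1, 2)), Mul(4, Pow(Add(6, E), Rational(1, 2)))) = Add(Mul(1, 1), Mul(4, Pow(Add(6, E), Rational(1, 2)))) = Add(1, Mul(4, Pow(Add(6, E), Rational(1, 2)))))
Pow(Add(14491, Function('X')(Add(-83, Mul(-1, 7)))), Rational(1, 2)) = Pow(Add(14491, Add(1, Mul(4, Pow(Add(6, Add(-83, Mul(-1, 7))), Rational(1, 2))))), Rational(1, 2)) = Pow(Add(14491, Add(1, Mul(4, Pow(Add(6, Add(-83, -7)), Rational(1, 2))))), Rational(1, 2)) = Pow(Add(14491, Add(1, Mul(4, Pow(Add(6, -90), Rational(1, 2))))), Rational(1, 2)) = Pow(Add(14491, Add(1, Mul(4, Pow(-84, Rational(1, 2))))), Rational(1, 2)) = Pow(Add(14491, Add(1, Mul(4, Mul(2, I, Pow(21, Rational(1, 2)))))), Rational(1, 2)) = Pow(Add(14491, Add(1, Mul(8, I, Pow(21, Rational(1, 2))))), Rational(1, 2)) = Pow(Add(14492, Mul(8, I, Pow(21, Rational(1, 2)))), Rational(1, 2))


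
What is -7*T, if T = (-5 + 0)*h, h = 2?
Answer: 70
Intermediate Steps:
T = -10 (T = (-5 + 0)*2 = -5*2 = -10)
-7*T = -7*(-10) = 70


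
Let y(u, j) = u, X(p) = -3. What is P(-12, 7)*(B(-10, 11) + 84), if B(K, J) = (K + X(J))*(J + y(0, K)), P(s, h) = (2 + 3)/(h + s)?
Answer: 59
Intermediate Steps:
P(s, h) = 5/(h + s)
B(K, J) = J*(-3 + K) (B(K, J) = (K - 3)*(J + 0) = (-3 + K)*J = J*(-3 + K))
P(-12, 7)*(B(-10, 11) + 84) = (5/(7 - 12))*(11*(-3 - 10) + 84) = (5/(-5))*(11*(-13) + 84) = (5*(-1/5))*(-143 + 84) = -1*(-59) = 59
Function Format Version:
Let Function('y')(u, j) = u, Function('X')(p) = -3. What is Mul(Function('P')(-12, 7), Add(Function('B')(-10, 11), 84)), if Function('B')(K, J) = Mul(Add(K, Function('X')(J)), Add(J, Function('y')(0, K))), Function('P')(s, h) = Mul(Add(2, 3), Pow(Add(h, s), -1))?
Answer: 59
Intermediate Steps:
Function('P')(s, h) = Mul(5, Pow(Add(h, s), -1))
Function('B')(K, J) = Mul(J, Add(-3, K)) (Function('B')(K, J) = Mul(Add(K, -3), Add(J, 0)) = Mul(Add(-3, K), J) = Mul(J, Add(-3, K)))
Mul(Function('P')(-12, 7), Add(Function('B')(-10, 11), 84)) = Mul(Mul(5, Pow(Add(7, -12), -1)), Add(Mul(11, Add(-3, -10)), 84)) = Mul(Mul(5, Pow(-5, -1)), Add(Mul(11, -13), 84)) = Mul(Mul(5, Rational(-1, 5)), Add(-143, 84)) = Mul(-1, -59) = 59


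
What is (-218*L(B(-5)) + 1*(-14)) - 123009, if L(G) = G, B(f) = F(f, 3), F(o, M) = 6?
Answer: -124331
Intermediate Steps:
B(f) = 6
(-218*L(B(-5)) + 1*(-14)) - 123009 = (-218*6 + 1*(-14)) - 123009 = (-1308 - 14) - 123009 = -1322 - 123009 = -124331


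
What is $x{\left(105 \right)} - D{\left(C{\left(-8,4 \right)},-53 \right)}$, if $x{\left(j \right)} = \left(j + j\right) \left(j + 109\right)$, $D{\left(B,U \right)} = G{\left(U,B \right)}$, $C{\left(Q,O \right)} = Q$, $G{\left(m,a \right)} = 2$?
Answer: $44938$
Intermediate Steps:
$D{\left(B,U \right)} = 2$
$x{\left(j \right)} = 2 j \left(109 + j\right)$
$x{\left(105 \right)} - D{\left(C{\left(-8,4 \right)},-53 \right)} = 2 \cdot 105 \left(109 + 105\right) - 2 = 2 \cdot 105 \cdot 214 - 2 = 44940 - 2 = 44938$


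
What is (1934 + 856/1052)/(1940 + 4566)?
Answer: 254428/855539 ≈ 0.29739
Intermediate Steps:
(1934 + 856/1052)/(1940 + 4566) = (1934 + 856*(1/1052))/6506 = (1934 + 214/263)*(1/6506) = (508856/263)*(1/6506) = 254428/855539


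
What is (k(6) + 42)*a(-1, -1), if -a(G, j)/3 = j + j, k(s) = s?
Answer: 288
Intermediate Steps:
a(G, j) = -6*j (a(G, j) = -3*(j + j) = -6*j)
(k(6) + 42)*a(-1, -1) = (6 + 42)*(-6*(-1)) = 48*6 = 288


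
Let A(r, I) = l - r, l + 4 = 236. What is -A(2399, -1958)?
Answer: 2167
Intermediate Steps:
l = 232 (l = -4 + 236 = 232)
A(r, I) = 232 - r
-A(2399, -1958) = -(232 - 1*2399) = -(232 - 2399) = -1*(-2167) = 2167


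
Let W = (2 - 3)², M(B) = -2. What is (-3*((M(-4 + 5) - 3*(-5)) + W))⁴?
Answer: 3111696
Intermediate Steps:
W = 1 (W = (-1)² = 1)
(-3*((M(-4 + 5) - 3*(-5)) + W))⁴ = (-3*((-2 - 3*(-5)) + 1))⁴ = (-3*((-2 + 15) + 1))⁴ = (-3*(13 + 1))⁴ = (-3*14)⁴ = (-42)⁴ = 3111696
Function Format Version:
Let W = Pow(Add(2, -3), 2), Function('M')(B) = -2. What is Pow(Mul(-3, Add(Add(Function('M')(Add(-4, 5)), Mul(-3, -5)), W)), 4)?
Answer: 3111696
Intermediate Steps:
W = 1 (W = Pow(-1, 2) = 1)
Pow(Mul(-3, Add(Add(Function('M')(Add(-4, 5)), Mul(-3, -5)), W)), 4) = Pow(Mul(-3, Add(Add(-2, Mul(-3, -5)), 1)), 4) = Pow(Mul(-3, Add(Add(-2, 15), 1)), 4) = Pow(Mul(-3, Add(13, 1)), 4) = Pow(Mul(-3, 14), 4) = Pow(-42, 4) = 3111696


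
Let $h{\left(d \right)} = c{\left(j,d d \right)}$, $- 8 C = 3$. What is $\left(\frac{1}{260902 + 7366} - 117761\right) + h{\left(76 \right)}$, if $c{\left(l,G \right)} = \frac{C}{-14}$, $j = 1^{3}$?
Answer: $- \frac{126366003045}{1073072} \approx -1.1776 \cdot 10^{5}$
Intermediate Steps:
$C = - \frac{3}{8}$ ($C = \left(- \frac{1}{8}\right) 3 = - \frac{3}{8} \approx -0.375$)
$j = 1$
$c{\left(l,G \right)} = \frac{3}{112}$ ($c{\left(l,G \right)} = - \frac{3}{8 \left(-14\right)} = \left(- \frac{3}{8}\right) \left(- \frac{1}{14}\right) = \frac{3}{112}$)
$h{\left(d \right)} = \frac{3}{112}$
$\left(\frac{1}{260902 + 7366} - 117761\right) + h{\left(76 \right)} = \left(\frac{1}{260902 + 7366} - 117761\right) + \frac{3}{112} = \left(\frac{1}{268268} - 117761\right) + \frac{3}{112} = - \frac{31591507947}{268268} + \frac{3}{112} = - \frac{126366003045}{1073072}$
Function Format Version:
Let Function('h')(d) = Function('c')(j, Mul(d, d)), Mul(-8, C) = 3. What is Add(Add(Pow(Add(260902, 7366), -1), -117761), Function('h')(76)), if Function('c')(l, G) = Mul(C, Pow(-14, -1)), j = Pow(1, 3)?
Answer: Rational(-126366003045, 1073072) ≈ -1.1776e+5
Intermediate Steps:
C = Rational(-3, 8) (C = Mul(Rational(-1, 8), 3) = Rational(-3, 8) ≈ -0.37500)
j = 1
Function('c')(l, G) = Rational(3, 112) (Function('c')(l, G) = Mul(Rational(-3, 8), Pow(-14, -1)) = Mul(Rational(-3, 8), Rational(-1, 14)) = Rational(3, 112))
Function('h')(d) = Rational(3, 112)
Add(Add(Pow(Add(260902, 7366), -1), -117761), Function('h')(76)) = Add(Add(Pow(Add(260902, 7366), -1), -117761), Rational(3, 112)) = Add(Add(Pow(268268, -1), -117761), Rational(3, 112)) = Add(Add(Rational(1, 268268), -117761), Rational(3, 112)) = Add(Rational(-31591507947, 268268), Rational(3, 112)) = Rational(-126366003045, 1073072)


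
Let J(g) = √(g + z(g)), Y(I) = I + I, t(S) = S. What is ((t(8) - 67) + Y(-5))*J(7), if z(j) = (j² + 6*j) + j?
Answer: -69*√105 ≈ -707.04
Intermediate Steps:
z(j) = j² + 7*j
Y(I) = 2*I
J(g) = √(g + g*(7 + g))
((t(8) - 67) + Y(-5))*J(7) = ((8 - 67) + 2*(-5))*√(7*(8 + 7)) = (-59 - 10)*√(7*15) = -69*√105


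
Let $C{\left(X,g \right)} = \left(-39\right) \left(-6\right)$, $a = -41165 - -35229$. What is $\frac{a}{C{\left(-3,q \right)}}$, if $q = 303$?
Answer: $- \frac{2968}{117} \approx -25.368$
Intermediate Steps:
$a = -5936$ ($a = -41165 + 35229 = -5936$)
$C{\left(X,g \right)} = 234$
$\frac{a}{C{\left(-3,q \right)}} = - \frac{5936}{234} = \left(-5936\right) \frac{1}{234} = - \frac{2968}{117}$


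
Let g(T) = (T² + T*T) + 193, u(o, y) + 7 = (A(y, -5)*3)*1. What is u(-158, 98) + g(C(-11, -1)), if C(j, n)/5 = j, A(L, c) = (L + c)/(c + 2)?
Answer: 6143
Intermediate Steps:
A(L, c) = (L + c)/(2 + c)
C(j, n) = 5*j
u(o, y) = -2 - y (u(o, y) = -7 + (((y - 5)/(2 - 5))*3)*1 = -7 + (((-5 + y)/(-3))*3)*1 = -7 + (-(-5 + y)/3*3)*1 = -7 + ((5/3 - y/3)*3)*1 = -7 + (5 - y)*1 = -7 + (5 - y) = -2 - y)
g(T) = 193 + 2*T² (g(T) = (T² + T²) + 193 = 2*T² + 193 = 193 + 2*T²)
u(-158, 98) + g(C(-11, -1)) = (-2 - 1*98) + (193 + 2*(5*(-11))²) = (-2 - 98) + (193 + 2*(-55)²) = -100 + (193 + 2*3025) = -100 + (193 + 6050) = -100 + 6243 = 6143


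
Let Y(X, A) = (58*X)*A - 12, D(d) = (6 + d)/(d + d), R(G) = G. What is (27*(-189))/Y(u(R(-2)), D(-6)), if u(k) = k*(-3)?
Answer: 1701/4 ≈ 425.25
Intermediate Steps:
u(k) = -3*k
D(d) = (6 + d)/(2*d) (D(d) = (6 + d)/((2*d)) = (6 + d)*(1/(2*d)) = (6 + d)/(2*d))
Y(X, A) = -12 + 58*A*X (Y(X, A) = 58*A*X - 12 = -12 + 58*A*X)
(27*(-189))/Y(u(R(-2)), D(-6)) = (27*(-189))/(-12 + 58*((1/2)*(6 - 6)/(-6))*(-3*(-2))) = -5103/(-12 + 58*((1/2)*(-1/6)*0)*6) = -5103/(-12 + 58*0*6) = -5103/(-12 + 0) = -5103/(-12) = -5103*(-1/12) = 1701/4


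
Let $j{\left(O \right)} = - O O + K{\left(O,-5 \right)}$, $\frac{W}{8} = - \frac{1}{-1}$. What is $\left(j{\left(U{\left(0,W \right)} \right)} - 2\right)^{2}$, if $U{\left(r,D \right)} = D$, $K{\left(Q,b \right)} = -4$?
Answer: $4900$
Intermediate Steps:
$W = 8$ ($W = 8 \left(- \frac{1}{-1}\right) = 8 \left(\left(-1\right) \left(-1\right)\right) = 8 \cdot 1 = 8$)
$j{\left(O \right)} = -4 - O^{2}$ ($j{\left(O \right)} = - O O - 4 = - O^{2} - 4 = -4 - O^{2}$)
$\left(j{\left(U{\left(0,W \right)} \right)} - 2\right)^{2} = \left(\left(-4 - 8^{2}\right) - 2\right)^{2} = \left(\left(-4 - 64\right) - 2\right)^{2} = \left(-68 - 2\right)^{2} = \left(-70\right)^{2} = 4900$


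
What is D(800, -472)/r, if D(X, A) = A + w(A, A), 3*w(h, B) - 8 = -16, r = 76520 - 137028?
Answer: 356/45381 ≈ 0.0078447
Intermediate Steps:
r = -60508
w(h, B) = -8/3 (w(h, B) = 8/3 + (1/3)*(-16) = 8/3 - 16/3 = -8/3)
D(X, A) = -8/3 + A (D(X, A) = A - 8/3 = -8/3 + A)
D(800, -472)/r = (-8/3 - 472)/(-60508) = -1424/3*(-1/60508) = 356/45381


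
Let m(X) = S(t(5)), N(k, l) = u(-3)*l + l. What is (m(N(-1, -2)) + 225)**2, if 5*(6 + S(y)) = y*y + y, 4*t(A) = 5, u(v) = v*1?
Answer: 12341169/256 ≈ 48208.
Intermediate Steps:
u(v) = v
t(A) = 5/4 (t(A) = (1/4)*5 = 5/4)
S(y) = -6 + y/5 + y**2/5 (S(y) = -6 + (y*y + y)/5 = -6 + (y**2 + y)/5 = -6 + (y + y**2)/5 = -6 + (y/5 + y**2/5) = -6 + y/5 + y**2/5)
N(k, l) = -2*l (N(k, l) = -3*l + l = -2*l)
m(X) = -87/16 (m(X) = -6 + (1/5)*(5/4) + (5/4)**2/5 = -6 + 1/4 + (1/5)*(25/16) = -6 + 1/4 + 5/16 = -87/16)
(m(N(-1, -2)) + 225)**2 = (-87/16 + 225)**2 = (3513/16)**2 = 12341169/256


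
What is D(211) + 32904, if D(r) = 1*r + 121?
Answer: 33236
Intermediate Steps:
D(r) = 121 + r (D(r) = r + 121 = 121 + r)
D(211) + 32904 = (121 + 211) + 32904 = 332 + 32904 = 33236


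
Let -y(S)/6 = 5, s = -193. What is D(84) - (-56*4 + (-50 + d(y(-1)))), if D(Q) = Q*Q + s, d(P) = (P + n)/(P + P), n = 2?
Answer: 107048/15 ≈ 7136.5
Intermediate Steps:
y(S) = -30 (y(S) = -6*5 = -30)
d(P) = (2 + P)/(2*P) (d(P) = (P + 2)/(P + P) = (2 + P)/((2*P)) = (2 + P)*(1/(2*P)) = (2 + P)/(2*P))
D(Q) = -193 + Q**2 (D(Q) = Q*Q - 193 = Q**2 - 193 = -193 + Q**2)
D(84) - (-56*4 + (-50 + d(y(-1)))) = (-193 + 84**2) - (-56*4 + (-50 + (1/2)*(2 - 30)/(-30))) = (-193 + 7056) - (-224 + (-50 + (1/2)*(-1/30)*(-28))) = 6863 - (-224 + (-50 + 7/15)) = 6863 - (-224 - 743/15) = 6863 - 1*(-4103/15) = 6863 + 4103/15 = 107048/15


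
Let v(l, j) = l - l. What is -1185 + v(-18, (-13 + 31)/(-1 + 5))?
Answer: -1185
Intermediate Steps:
v(l, j) = 0
-1185 + v(-18, (-13 + 31)/(-1 + 5)) = -1185 + 0 = -1185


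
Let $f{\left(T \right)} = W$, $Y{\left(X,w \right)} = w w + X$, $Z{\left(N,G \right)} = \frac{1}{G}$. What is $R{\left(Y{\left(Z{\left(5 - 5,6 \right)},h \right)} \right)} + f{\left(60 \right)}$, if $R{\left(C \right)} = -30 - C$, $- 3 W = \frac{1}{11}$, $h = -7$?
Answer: $- \frac{5227}{66} \approx -79.197$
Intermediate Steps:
$W = - \frac{1}{33}$ ($W = - \frac{1}{3 \cdot 11} = \left(- \frac{1}{3}\right) \frac{1}{11} = - \frac{1}{33} \approx -0.030303$)
$Y{\left(X,w \right)} = X + w^{2}$ ($Y{\left(X,w \right)} = w^{2} + X = X + w^{2}$)
$f{\left(T \right)} = - \frac{1}{33}$
$R{\left(Y{\left(Z{\left(5 - 5,6 \right)},h \right)} \right)} + f{\left(60 \right)} = \left(-30 - \left(\frac{1}{6} + \left(-7\right)^{2}\right)\right) - \frac{1}{33} = \left(-30 - \left(\frac{1}{6} + 49\right)\right) - \frac{1}{33} = \left(-30 - \frac{295}{6}\right) - \frac{1}{33} = - \frac{475}{6} - \frac{1}{33} = - \frac{5227}{66}$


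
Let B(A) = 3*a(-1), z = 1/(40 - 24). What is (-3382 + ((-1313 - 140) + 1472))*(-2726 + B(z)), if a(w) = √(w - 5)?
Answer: 9167538 - 10089*I*√6 ≈ 9.1675e+6 - 24713.0*I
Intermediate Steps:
z = 1/16 ≈ 0.062500
a(w) = √(-5 + w)
B(A) = 3*I*√6 (B(A) = 3*√(-5 - 1) = 3*√(-6) = 3*(I*√6) = 3*I*√6)
(-3382 + ((-1313 - 140) + 1472))*(-2726 + B(z)) = (-3382 + ((-1313 - 140) + 1472))*(-2726 + 3*I*√6) = (-3382 + (-1453 + 1472))*(-2726 + 3*I*√6) = (-3382 + 19)*(-2726 + 3*I*√6) = -3363*(-2726 + 3*I*√6) = 9167538 - 10089*I*√6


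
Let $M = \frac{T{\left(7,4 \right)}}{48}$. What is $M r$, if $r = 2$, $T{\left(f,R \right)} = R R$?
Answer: $\frac{2}{3} \approx 0.66667$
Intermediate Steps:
$T{\left(f,R \right)} = R^{2}$
$M = \frac{1}{3}$ ($M = \frac{4^{2}}{48} = 16 \cdot \frac{1}{48} = \frac{1}{3} \approx 0.33333$)
$M r = \frac{1}{3} \cdot 2 = \frac{2}{3}$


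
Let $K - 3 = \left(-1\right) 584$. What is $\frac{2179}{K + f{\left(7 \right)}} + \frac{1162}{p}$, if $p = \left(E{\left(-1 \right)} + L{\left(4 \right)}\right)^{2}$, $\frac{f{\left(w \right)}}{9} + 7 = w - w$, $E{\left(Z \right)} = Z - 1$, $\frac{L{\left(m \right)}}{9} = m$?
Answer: $- \frac{442649}{186116} \approx -2.3783$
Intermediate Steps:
$L{\left(m \right)} = 9 m$
$E{\left(Z \right)} = -1 + Z$
$K = -581$ ($K = 3 - 584 = -581$)
$f{\left(w \right)} = -63$ ($f{\left(w \right)} = -63 + 9 \left(w - w\right) = -63 + 9 \cdot 0 = -63 + 0 = -63$)
$p = 1156$ ($p = \left(\left(-1 - 1\right) + 9 \cdot 4\right)^{2} = \left(-2 + 36\right)^{2} = 34^{2} = 1156$)
$\frac{2179}{K + f{\left(7 \right)}} + \frac{1162}{p} = \frac{2179}{-581 - 63} + \frac{1162}{1156} = \frac{2179}{-644} + 1162 \cdot \frac{1}{1156} = 2179 \left(- \frac{1}{644}\right) + \frac{581}{578} = - \frac{2179}{644} + \frac{581}{578} = - \frac{442649}{186116}$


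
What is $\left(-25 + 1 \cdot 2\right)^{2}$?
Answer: $529$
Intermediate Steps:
$\left(-25 + 1 \cdot 2\right)^{2} = \left(-25 + 2\right)^{2} = \left(-23\right)^{2} = 529$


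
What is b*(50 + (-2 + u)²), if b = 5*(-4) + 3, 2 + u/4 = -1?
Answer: -4182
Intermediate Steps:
u = -12 (u = -8 + 4*(-1) = -8 - 4 = -12)
b = -17 (b = -20 + 3 = -17)
b*(50 + (-2 + u)²) = -17*(50 + (-2 - 12)²) = -17*(50 + (-14)²) = -17*(50 + 196) = -17*246 = -4182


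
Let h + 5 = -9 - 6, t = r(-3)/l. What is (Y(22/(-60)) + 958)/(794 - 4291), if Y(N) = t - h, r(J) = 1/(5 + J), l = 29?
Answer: -56725/202826 ≈ -0.27967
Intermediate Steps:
t = 1/58 (t = 1/((5 - 3)*29) = (1/29)/2 = (½)*(1/29) = 1/58 ≈ 0.017241)
h = -20 (h = -5 + (-9 - 6) = -5 - 15 = -20)
Y(N) = 1161/58 (Y(N) = 1/58 - 1*(-20) = 1/58 + 20 = 1161/58)
(Y(22/(-60)) + 958)/(794 - 4291) = (1161/58 + 958)/(794 - 4291) = (56725/58)/(-3497) = (56725/58)*(-1/3497) = -56725/202826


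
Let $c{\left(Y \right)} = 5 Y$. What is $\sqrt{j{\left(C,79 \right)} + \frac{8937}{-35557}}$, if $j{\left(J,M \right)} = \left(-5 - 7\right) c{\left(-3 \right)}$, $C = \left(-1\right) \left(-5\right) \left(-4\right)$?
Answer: $\frac{3 \sqrt{26275439}}{1147} \approx 13.407$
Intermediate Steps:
$C = -20$ ($C = 5 \left(-4\right) = -20$)
$j{\left(J,M \right)} = 180$ ($j{\left(J,M \right)} = \left(-5 - 7\right) 5 \left(-3\right) = \left(-12\right) \left(-15\right) = 180$)
$\sqrt{j{\left(C,79 \right)} + \frac{8937}{-35557}} = \sqrt{180 + \frac{8937}{-35557}} = \sqrt{180 + 8937 \left(- \frac{1}{35557}\right)} = \sqrt{180 - \frac{8937}{35557}} = \sqrt{\frac{6391323}{35557}} = \frac{3 \sqrt{26275439}}{1147}$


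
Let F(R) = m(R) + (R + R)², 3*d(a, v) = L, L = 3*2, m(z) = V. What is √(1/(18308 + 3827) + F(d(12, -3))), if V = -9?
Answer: √3429729710/22135 ≈ 2.6458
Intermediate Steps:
m(z) = -9
L = 6
d(a, v) = 2 (d(a, v) = (⅓)*6 = 2)
F(R) = -9 + 4*R² (F(R) = -9 + (R + R)² = -9 + (2*R)² = -9 + 4*R²)
√(1/(18308 + 3827) + F(d(12, -3))) = √(1/(18308 + 3827) + (-9 + 4*2²)) = √(1/22135 + (-9 + 4*4)) = √(1/22135 + (-9 + 16)) = √(1/22135 + 7) = √(154946/22135) = √3429729710/22135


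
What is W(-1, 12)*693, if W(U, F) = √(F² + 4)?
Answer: 1386*√37 ≈ 8430.7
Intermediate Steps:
W(U, F) = √(4 + F²)
W(-1, 12)*693 = √(4 + 12²)*693 = √(4 + 144)*693 = √148*693 = (2*√37)*693 = 1386*√37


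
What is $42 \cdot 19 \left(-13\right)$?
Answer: $-10374$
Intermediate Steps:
$42 \cdot 19 \left(-13\right) = 42 \left(-247\right) = -10374$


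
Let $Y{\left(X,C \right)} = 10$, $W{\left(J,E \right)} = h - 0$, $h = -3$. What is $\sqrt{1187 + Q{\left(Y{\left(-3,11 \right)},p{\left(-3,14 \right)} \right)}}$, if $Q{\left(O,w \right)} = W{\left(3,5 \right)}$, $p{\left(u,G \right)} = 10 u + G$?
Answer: $4 \sqrt{74} \approx 34.409$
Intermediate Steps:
$W{\left(J,E \right)} = -3$ ($W{\left(J,E \right)} = -3 - 0 = -3 + 0 = -3$)
$p{\left(u,G \right)} = G + 10 u$
$Q{\left(O,w \right)} = -3$
$\sqrt{1187 + Q{\left(Y{\left(-3,11 \right)},p{\left(-3,14 \right)} \right)}} = \sqrt{1187 - 3} = \sqrt{1184} = 4 \sqrt{74}$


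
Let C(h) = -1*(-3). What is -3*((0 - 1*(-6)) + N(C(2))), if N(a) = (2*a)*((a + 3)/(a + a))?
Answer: -36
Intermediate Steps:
C(h) = 3
N(a) = 3 + a (N(a) = (2*a)*((3 + a)/((2*a))) = (2*a)*((3 + a)*(1/(2*a))) = (2*a)*((3 + a)/(2*a)) = 3 + a)
-3*((0 - 1*(-6)) + N(C(2))) = -3*((0 - 1*(-6)) + (3 + 3)) = -3*((0 + 6) + 6) = -3*(6 + 6) = -3*12 = -36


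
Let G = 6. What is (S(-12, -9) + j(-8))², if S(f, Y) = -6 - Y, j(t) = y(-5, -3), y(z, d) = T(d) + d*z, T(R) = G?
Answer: 576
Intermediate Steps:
T(R) = 6
y(z, d) = 6 + d*z
j(t) = 21 (j(t) = 6 - 3*(-5) = 6 + 15 = 21)
(S(-12, -9) + j(-8))² = ((-6 - 1*(-9)) + 21)² = ((-6 + 9) + 21)² = (3 + 21)² = 24² = 576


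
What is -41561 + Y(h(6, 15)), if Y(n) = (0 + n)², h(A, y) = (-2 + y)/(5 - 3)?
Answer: -166075/4 ≈ -41519.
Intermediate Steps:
h(A, y) = -1 + y/2 (h(A, y) = (-2 + y)/2 = (-2 + y)*(½) = -1 + y/2)
Y(n) = n²
-41561 + Y(h(6, 15)) = -41561 + (-1 + (½)*15)² = -41561 + (-1 + 15/2)² = -41561 + (13/2)² = -41561 + 169/4 = -166075/4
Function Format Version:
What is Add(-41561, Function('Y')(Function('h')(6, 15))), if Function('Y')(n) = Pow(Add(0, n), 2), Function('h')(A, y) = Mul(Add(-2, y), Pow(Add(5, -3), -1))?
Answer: Rational(-166075, 4) ≈ -41519.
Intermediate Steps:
Function('h')(A, y) = Add(-1, Mul(Rational(1, 2), y)) (Function('h')(A, y) = Mul(Add(-2, y), Pow(2, -1)) = Mul(Add(-2, y), Rational(1, 2)) = Add(-1, Mul(Rational(1, 2), y)))
Function('Y')(n) = Pow(n, 2)
Add(-41561, Function('Y')(Function('h')(6, 15))) = Add(-41561, Pow(Add(-1, Mul(Rational(1, 2), 15)), 2)) = Add(-41561, Pow(Add(-1, Rational(15, 2)), 2)) = Add(-41561, Pow(Rational(13, 2), 2)) = Add(-41561, Rational(169, 4)) = Rational(-166075, 4)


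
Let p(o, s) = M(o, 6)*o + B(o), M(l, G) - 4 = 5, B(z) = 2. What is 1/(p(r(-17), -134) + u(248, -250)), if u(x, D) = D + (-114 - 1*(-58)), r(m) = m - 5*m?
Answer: 1/308 ≈ 0.0032468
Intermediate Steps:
r(m) = -4*m
M(l, G) = 9 (M(l, G) = 4 + 5 = 9)
u(x, D) = -56 + D (u(x, D) = D + (-114 + 58) = D - 56 = -56 + D)
p(o, s) = 2 + 9*o (p(o, s) = 9*o + 2 = 2 + 9*o)
1/(p(r(-17), -134) + u(248, -250)) = 1/((2 + 9*(-4*(-17))) + (-56 - 250)) = 1/((2 + 9*68) - 306) = 1/((2 + 612) - 306) = 1/(614 - 306) = 1/308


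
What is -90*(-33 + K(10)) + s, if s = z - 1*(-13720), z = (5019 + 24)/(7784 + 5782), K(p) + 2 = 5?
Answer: 74252921/4522 ≈ 16420.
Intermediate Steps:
K(p) = 3 (K(p) = -2 + 5 = 3)
z = 1681/4522 (z = 5043/13566 = 5043*(1/13566) = 1681/4522 ≈ 0.37174)
s = 62043521/4522 (s = 1681/4522 - 1*(-13720) = 1681/4522 + 13720 = 62043521/4522 ≈ 13720.)
-90*(-33 + K(10)) + s = -90*(-33 + 3) + 62043521/4522 = -90*(-30) + 62043521/4522 = 2700 + 62043521/4522 = 74252921/4522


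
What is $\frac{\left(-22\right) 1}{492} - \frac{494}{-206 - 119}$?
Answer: $\frac{9073}{6150} \approx 1.4753$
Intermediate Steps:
$\frac{\left(-22\right) 1}{492} - \frac{494}{-206 - 119} = \left(-22\right) \frac{1}{492} - \frac{494}{-206 - 119} = - \frac{11}{246} - \frac{494}{-325} = - \frac{11}{246} - - \frac{38}{25} = - \frac{11}{246} + \frac{38}{25} = \frac{9073}{6150}$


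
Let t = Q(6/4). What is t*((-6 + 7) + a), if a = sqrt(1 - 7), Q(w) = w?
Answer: 3/2 + 3*I*sqrt(6)/2 ≈ 1.5 + 3.6742*I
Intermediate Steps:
a = I*sqrt(6) (a = sqrt(-6) = I*sqrt(6) ≈ 2.4495*I)
t = 3/2 (t = 6/4 = 6*(1/4) = 3/2 ≈ 1.5000)
t*((-6 + 7) + a) = 3*((-6 + 7) + I*sqrt(6))/2 = 3*(1 + I*sqrt(6))/2 = 3/2 + 3*I*sqrt(6)/2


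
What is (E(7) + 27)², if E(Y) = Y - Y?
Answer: 729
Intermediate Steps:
E(Y) = 0
(E(7) + 27)² = (0 + 27)² = 27² = 729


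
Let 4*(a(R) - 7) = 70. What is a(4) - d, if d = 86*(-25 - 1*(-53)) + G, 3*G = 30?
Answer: -4787/2 ≈ -2393.5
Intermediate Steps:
G = 10 (G = (⅓)*30 = 10)
a(R) = 49/2 (a(R) = 7 + (¼)*70 = 7 + 35/2 = 49/2)
d = 2418 (d = 86*(-25 - 1*(-53)) + 10 = 86*(-25 + 53) + 10 = 86*28 + 10 = 2408 + 10 = 2418)
a(4) - d = 49/2 - 1*2418 = 49/2 - 2418 = -4787/2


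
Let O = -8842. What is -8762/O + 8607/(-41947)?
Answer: 145718260/185447687 ≈ 0.78576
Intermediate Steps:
-8762/O + 8607/(-41947) = -8762/(-8842) + 8607/(-41947) = -8762*(-1/8842) + 8607*(-1/41947) = 4381/4421 - 8607/41947 = 145718260/185447687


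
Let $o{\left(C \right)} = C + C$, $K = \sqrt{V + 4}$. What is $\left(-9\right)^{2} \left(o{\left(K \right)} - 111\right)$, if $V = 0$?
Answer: $-8667$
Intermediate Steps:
$K = 2$ ($K = \sqrt{0 + 4} = \sqrt{4} = 2$)
$o{\left(C \right)} = 2 C$
$\left(-9\right)^{2} \left(o{\left(K \right)} - 111\right) = \left(-9\right)^{2} \left(2 \cdot 2 - 111\right) = 81 \left(4 - 111\right) = 81 \left(-107\right) = -8667$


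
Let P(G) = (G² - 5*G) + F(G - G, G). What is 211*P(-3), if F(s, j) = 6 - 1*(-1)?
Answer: 6541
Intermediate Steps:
F(s, j) = 7 (F(s, j) = 6 + 1 = 7)
P(G) = 7 + G² - 5*G (P(G) = (G² - 5*G) + 7 = 7 + G² - 5*G)
211*P(-3) = 211*(7 + (-3)² - 5*(-3)) = 211*(7 + 9 + 15) = 211*31 = 6541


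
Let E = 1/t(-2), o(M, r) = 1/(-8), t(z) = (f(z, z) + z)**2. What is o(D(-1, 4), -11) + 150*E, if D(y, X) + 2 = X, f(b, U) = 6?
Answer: 37/4 ≈ 9.2500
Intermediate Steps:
D(y, X) = -2 + X
t(z) = (6 + z)**2
o(M, r) = -1/8
E = 1/16 (E = 1/((6 - 2)**2) = 1/(4**2) = 1/16 ≈ 0.062500)
o(D(-1, 4), -11) + 150*E = -1/8 + 150*(1/16) = -1/8 + 75/8 = 37/4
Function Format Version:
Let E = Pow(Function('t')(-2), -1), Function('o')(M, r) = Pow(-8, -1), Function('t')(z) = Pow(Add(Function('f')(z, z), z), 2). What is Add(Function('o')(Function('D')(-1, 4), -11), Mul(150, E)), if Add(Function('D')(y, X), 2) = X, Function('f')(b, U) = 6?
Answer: Rational(37, 4) ≈ 9.2500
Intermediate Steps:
Function('D')(y, X) = Add(-2, X)
Function('t')(z) = Pow(Add(6, z), 2)
Function('o')(M, r) = Rational(-1, 8)
E = Rational(1, 16) (E = Pow(Pow(Add(6, -2), 2), -1) = Pow(Pow(4, 2), -1) = Pow(16, -1) = Rational(1, 16) ≈ 0.062500)
Add(Function('o')(Function('D')(-1, 4), -11), Mul(150, E)) = Add(Rational(-1, 8), Mul(150, Rational(1, 16))) = Add(Rational(-1, 8), Rational(75, 8)) = Rational(37, 4)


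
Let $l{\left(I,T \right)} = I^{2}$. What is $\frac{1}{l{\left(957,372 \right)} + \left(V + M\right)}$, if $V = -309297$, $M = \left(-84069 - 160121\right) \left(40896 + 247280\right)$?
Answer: $- \frac{1}{70369090888} \approx -1.4211 \cdot 10^{-11}$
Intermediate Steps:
$M = -70369697440$ ($M = \left(-244190\right) 288176 = -70369697440$)
$\frac{1}{l{\left(957,372 \right)} + \left(V + M\right)} = \frac{1}{957^{2} - 70370006737} = \frac{1}{915849 - 70370006737} = \frac{1}{-70369090888} = - \frac{1}{70369090888}$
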